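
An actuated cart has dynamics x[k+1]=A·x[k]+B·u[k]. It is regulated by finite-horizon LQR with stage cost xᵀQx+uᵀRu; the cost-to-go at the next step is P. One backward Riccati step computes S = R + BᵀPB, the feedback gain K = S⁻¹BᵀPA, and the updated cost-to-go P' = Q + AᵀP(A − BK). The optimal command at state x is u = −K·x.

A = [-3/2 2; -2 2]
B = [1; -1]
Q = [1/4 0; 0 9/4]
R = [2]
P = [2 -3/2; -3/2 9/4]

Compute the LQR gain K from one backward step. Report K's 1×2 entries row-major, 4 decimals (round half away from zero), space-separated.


0.2432 -0.0541

BᵀP = [3.5000 -3.7500]
S = R + BᵀPB = [2] + [7.2500] = [9.2500]
BᵀPA = [2.2500 -0.5000]
K = S⁻¹·BᵀPA = [0.2432 -0.0541]
A−BK = [-1.7432 2.0541; -1.7568 1.9459]
AᵀP(A−BK) = [3.9527 -4.3784; -4.3784 4.9730]
P' = Q + AᵀP(A−BK) = [4.2027 -4.3784; -4.3784 7.2230]
tr(P') = 11.4257


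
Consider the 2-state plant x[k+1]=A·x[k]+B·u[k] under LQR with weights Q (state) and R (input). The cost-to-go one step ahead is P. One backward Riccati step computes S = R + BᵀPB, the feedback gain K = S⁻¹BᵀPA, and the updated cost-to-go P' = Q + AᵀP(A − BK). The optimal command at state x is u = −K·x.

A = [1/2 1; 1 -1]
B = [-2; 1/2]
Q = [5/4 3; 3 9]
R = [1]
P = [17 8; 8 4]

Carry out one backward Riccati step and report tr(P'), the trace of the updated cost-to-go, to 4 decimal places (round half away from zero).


11.1852

BᵀP = [-30.0000 -14.0000]
S = R + BᵀPB = [1] + [53.0000] = [54.0000]
BᵀPA = [-29.0000 -16.0000]
K = S⁻¹·BᵀPA = [-0.5370 -0.2963]
A−BK = [-0.5741 0.4074; 1.2685 -0.8519]
AᵀP(A−BK) = [0.6759 -0.0926; -0.0926 0.2593]
P' = Q + AᵀP(A−BK) = [1.9259 2.9074; 2.9074 9.2593]
tr(P') = 11.1852


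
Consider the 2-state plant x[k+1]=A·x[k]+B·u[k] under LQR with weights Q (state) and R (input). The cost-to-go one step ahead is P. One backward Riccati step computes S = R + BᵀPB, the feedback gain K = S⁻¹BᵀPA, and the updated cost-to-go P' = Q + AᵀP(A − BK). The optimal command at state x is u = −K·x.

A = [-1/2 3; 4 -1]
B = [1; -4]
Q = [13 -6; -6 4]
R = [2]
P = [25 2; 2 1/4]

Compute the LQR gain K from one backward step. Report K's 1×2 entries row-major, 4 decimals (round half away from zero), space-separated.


-0.3000 3.3333

BᵀP = [17.0000 1.0000]
S = R + BᵀPB = [2] + [13.0000] = [15.0000]
BᵀPA = [-4.5000 50.0000]
K = S⁻¹·BᵀPA = [-0.3000 3.3333]
A−BK = [-0.2000 -0.3333; 2.8000 12.3333]
AᵀP(A−BK) = [0.9000 1.5000; 1.5000 46.5833]
P' = Q + AᵀP(A−BK) = [13.9000 -4.5000; -4.5000 50.5833]
tr(P') = 64.4833


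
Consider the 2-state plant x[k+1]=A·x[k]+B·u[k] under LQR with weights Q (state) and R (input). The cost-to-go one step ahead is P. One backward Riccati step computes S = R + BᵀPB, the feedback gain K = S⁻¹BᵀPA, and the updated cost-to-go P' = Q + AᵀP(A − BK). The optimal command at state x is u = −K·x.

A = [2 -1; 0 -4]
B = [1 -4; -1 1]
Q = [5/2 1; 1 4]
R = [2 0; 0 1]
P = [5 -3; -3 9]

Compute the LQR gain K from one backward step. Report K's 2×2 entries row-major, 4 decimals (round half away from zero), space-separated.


BᵀP = [8.0000 -12.0000; -23.0000 21.0000]
S = R + BᵀPB = [2 0; 0 1] + [20.0000 -44.0000; -44.0000 113.0000] = [22.0000 -44.0000; -44.0000 114.0000]
BᵀPA = [16.0000 40.0000; -46.0000 -61.0000]
K = S⁻¹·BᵀPA = [-0.3497 3.2797; -0.5385 0.7308]
A−BK = [0.1958 -1.3566; 0.1888 -1.4510]
AᵀP(A−BK) = [0.8252 -4.8601; -4.8601 38.3881]
P' = Q + AᵀP(A−BK) = [3.3252 -3.8601; -3.8601 42.3881]
tr(P') = 45.7133

-0.3497 3.2797 -0.5385 0.7308


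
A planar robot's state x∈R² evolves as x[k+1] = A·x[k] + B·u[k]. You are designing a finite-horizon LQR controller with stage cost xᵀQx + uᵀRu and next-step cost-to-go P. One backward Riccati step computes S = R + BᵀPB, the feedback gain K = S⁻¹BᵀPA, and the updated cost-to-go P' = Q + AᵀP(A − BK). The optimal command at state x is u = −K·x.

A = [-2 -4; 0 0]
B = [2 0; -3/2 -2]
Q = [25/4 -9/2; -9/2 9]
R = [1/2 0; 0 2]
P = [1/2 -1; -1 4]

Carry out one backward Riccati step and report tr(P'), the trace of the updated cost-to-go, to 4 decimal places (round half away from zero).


BᵀP = [2.5000 -8.0000; 2.0000 -8.0000]
S = R + BᵀPB = [1/2 0; 0 2] + [17.0000 16.0000; 16.0000 16.0000] = [17.5000 16.0000; 16.0000 18.0000]
BᵀPA = [-5.0000 -10.0000; -4.0000 -8.0000]
K = S⁻¹·BᵀPA = [-0.4407 -0.8814; 0.1695 0.3390]
A−BK = [-1.1186 -2.2373; -0.3220 -0.6441]
AᵀP(A−BK) = [0.4746 0.9492; 0.9492 1.8983]
P' = Q + AᵀP(A−BK) = [6.7246 -3.5508; -3.5508 10.8983]
tr(P') = 17.6229

17.6229


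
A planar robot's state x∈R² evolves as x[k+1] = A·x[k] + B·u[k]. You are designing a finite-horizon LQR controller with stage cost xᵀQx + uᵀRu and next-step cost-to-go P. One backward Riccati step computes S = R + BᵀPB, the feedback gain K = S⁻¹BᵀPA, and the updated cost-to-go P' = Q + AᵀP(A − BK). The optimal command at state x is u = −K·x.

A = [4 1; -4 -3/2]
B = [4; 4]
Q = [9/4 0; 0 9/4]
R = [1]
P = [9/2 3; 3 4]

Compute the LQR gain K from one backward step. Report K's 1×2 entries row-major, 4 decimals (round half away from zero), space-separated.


BᵀP = [30.0000 28.0000]
S = R + BᵀPB = [1] + [232.0000] = [233.0000]
BᵀPA = [8.0000 -12.0000]
K = S⁻¹·BᵀPA = [0.0343 -0.0515]
A−BK = [3.8627 1.2060; -4.1373 -1.2940]
AᵀP(A−BK) = [39.7253 12.4120; 12.4120 3.8820]
P' = Q + AᵀP(A−BK) = [41.9753 12.4120; 12.4120 6.1320]
tr(P') = 48.1073

0.0343 -0.0515


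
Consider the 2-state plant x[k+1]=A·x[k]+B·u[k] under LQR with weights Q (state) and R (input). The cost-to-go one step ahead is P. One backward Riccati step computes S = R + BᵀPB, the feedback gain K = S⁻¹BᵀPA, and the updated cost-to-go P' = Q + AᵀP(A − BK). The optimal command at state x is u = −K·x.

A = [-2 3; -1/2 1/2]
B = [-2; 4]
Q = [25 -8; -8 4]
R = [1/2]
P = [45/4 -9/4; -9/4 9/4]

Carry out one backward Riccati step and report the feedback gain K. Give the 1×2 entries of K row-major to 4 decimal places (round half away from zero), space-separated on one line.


0.4787 -0.7468

BᵀP = [-31.5000 13.5000]
S = R + BᵀPB = [1/2] + [117.0000] = [117.5000]
BᵀPA = [56.2500 -87.7500]
K = S⁻¹·BᵀPA = [0.4787 -0.7468]
A−BK = [-1.0426 1.5064; -2.4149 3.4872]
AᵀP(A−BK) = [14.1343 -20.4295; -20.4295 29.5301]
P' = Q + AᵀP(A−BK) = [39.1343 -28.4295; -28.4295 33.5301]
tr(P') = 72.6644


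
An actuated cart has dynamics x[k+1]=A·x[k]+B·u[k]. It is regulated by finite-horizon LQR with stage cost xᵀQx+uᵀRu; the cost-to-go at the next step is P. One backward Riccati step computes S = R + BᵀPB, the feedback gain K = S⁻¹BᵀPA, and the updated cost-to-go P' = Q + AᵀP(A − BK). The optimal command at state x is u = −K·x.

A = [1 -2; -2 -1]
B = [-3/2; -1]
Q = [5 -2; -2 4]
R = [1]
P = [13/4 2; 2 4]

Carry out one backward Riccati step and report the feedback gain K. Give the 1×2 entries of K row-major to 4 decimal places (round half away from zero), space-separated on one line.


BᵀP = [-6.8750 -7.0000]
S = R + BᵀPB = [1] + [17.3125] = [18.3125]
BᵀPA = [7.1250 20.7500]
K = S⁻¹·BᵀPA = [0.3891 1.1331]
A−BK = [1.5836 -0.3003; -1.6109 0.1331]
AᵀP(A−BK) = [8.4778 -0.5734; -0.5734 1.4881]
P' = Q + AᵀP(A−BK) = [13.4778 -2.5734; -2.5734 5.4881]
tr(P') = 18.9659

0.3891 1.1331


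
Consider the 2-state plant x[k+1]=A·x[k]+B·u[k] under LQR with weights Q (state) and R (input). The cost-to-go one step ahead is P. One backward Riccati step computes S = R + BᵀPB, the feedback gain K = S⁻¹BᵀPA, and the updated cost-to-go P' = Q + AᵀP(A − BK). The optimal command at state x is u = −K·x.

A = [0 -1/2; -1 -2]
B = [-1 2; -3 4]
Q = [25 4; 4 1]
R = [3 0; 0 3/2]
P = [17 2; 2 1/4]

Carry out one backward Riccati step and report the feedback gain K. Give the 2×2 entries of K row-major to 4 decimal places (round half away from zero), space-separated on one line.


BᵀP = [-23.0000 -2.7500; 42.0000 5.0000]
S = R + BᵀPB = [3 0; 0 3/2] + [31.2500 -57.0000; -57.0000 104.0000] = [34.2500 -57.0000; -57.0000 105.5000]
BᵀPA = [2.7500 17.0000; -5.0000 -31.0000]
K = S⁻¹·BᵀPA = [0.0141 0.0727; -0.0398 -0.2545]
A−BK = [0.0937 0.0818; -0.7986 -0.7636]
AᵀP(A−BK) = [0.0123 0.0273; 0.0273 0.1227]
P' = Q + AᵀP(A−BK) = [25.0123 4.0273; 4.0273 1.1227]
tr(P') = 26.1351

0.0141 0.0727 -0.0398 -0.2545


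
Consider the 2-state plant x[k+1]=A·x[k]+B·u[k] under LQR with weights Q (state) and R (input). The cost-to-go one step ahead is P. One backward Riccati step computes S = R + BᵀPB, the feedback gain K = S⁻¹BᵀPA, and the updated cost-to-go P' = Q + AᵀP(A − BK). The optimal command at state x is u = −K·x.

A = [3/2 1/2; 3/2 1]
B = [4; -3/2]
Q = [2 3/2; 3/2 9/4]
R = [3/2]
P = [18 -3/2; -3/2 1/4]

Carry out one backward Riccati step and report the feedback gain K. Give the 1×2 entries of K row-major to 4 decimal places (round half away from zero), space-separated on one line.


BᵀP = [74.2500 -6.3750]
S = R + BᵀPB = [3/2] + [306.5625] = [308.0625]
BᵀPA = [101.8125 30.7500]
K = S⁻¹·BᵀPA = [0.3305 0.0998]
A−BK = [0.1780 0.1007; 1.9957 1.1497]
AᵀP(A−BK) = [0.6642 0.3373; 0.3373 0.1806]
P' = Q + AᵀP(A−BK) = [2.6642 1.8373; 1.8373 2.4306]
tr(P') = 5.0948

0.3305 0.0998


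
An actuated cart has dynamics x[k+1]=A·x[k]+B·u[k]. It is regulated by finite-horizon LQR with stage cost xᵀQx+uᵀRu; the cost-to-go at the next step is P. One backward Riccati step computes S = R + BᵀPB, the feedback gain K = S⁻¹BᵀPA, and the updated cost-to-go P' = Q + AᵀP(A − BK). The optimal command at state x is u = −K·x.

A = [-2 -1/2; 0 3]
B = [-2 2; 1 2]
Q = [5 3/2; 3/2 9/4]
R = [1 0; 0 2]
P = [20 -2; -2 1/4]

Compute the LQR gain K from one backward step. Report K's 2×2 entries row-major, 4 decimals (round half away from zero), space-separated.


BᵀP = [-42.0000 4.2500; 36.0000 -3.5000]
S = R + BᵀPB = [1 0; 0 2] + [88.2500 -75.5000; -75.5000 65.0000] = [89.2500 -75.5000; -75.5000 67.0000]
BᵀPA = [84.0000 33.7500; -72.0000 -28.5000]
K = S⁻¹·BᵀPA = [0.6869 0.3918; -0.3005 0.0161]
A−BK = [-0.0250 0.2513; -0.0859 2.5760]
AᵀP(A−BK) = [0.6583 0.2504; 0.2504 0.4866]
P' = Q + AᵀP(A−BK) = [5.6583 1.7504; 1.7504 2.7366]
tr(P') = 8.3949

0.6869 0.3918 -0.3005 0.0161


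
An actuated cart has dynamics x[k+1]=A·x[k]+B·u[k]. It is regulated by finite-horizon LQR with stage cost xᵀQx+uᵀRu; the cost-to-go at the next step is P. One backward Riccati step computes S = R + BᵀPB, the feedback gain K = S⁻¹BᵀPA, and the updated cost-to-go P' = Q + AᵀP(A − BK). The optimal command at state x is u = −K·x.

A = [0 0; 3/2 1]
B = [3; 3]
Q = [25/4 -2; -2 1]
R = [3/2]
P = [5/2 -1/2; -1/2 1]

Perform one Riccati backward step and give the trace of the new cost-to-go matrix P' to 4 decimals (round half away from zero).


BᵀP = [6.0000 1.5000]
S = R + BᵀPB = [3/2] + [22.5000] = [24.0000]
BᵀPA = [2.2500 1.5000]
K = S⁻¹·BᵀPA = [0.0938 0.0625]
A−BK = [-0.2813 -0.1875; 1.2188 0.8125]
AᵀP(A−BK) = [2.0391 1.3594; 1.3594 0.9063]
P' = Q + AᵀP(A−BK) = [8.2891 -0.6406; -0.6406 1.9063]
tr(P') = 10.1953

10.1953


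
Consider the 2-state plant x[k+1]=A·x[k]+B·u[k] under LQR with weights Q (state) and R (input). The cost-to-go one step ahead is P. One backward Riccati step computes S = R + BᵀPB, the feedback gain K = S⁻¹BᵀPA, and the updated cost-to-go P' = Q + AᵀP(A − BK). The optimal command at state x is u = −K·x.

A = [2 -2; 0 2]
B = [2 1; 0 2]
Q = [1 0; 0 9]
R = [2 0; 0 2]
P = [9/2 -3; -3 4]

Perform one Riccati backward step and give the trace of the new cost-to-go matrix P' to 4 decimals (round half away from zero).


17.6020

BᵀP = [9.0000 -6.0000; -1.5000 5.0000]
S = R + BᵀPB = [2 0; 0 2] + [18.0000 -3.0000; -3.0000 8.5000] = [20.0000 -3.0000; -3.0000 10.5000]
BᵀPA = [18.0000 -30.0000; -3.0000 13.0000]
K = S⁻¹·BᵀPA = [0.8955 -1.3731; -0.0299 0.8458]
A−BK = [0.2388 -0.0995; 0.0597 0.3085]
AᵀP(A−BK) = [1.7910 -2.7463; -2.7463 5.8109]
P' = Q + AᵀP(A−BK) = [2.7910 -2.7463; -2.7463 14.8109]
tr(P') = 17.6020


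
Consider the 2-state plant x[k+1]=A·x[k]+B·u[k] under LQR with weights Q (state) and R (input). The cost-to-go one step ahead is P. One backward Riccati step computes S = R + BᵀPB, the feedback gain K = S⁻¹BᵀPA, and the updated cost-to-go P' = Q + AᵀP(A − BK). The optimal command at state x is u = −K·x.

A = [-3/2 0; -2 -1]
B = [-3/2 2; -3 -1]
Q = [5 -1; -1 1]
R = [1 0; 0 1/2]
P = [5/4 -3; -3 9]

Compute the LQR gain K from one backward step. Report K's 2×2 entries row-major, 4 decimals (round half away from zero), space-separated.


BᵀP = [7.1250 -22.5000; 5.5000 -15.0000]
S = R + BᵀPB = [1 0; 0 1/2] + [56.8125 36.7500; 36.7500 26.0000] = [57.8125 36.7500; 36.7500 26.5000]
BᵀPA = [34.3125 22.5000; 21.7500 15.0000]
K = S⁻¹·BᵀPA = [0.6060 0.2480; -0.0196 0.2221]
A−BK = [-0.5517 -0.0723; -0.2017 -0.0339]
AᵀP(A−BK) = [0.4464 0.1596; 0.1596 0.0883]
P' = Q + AᵀP(A−BK) = [5.4464 -0.8404; -0.8404 1.0883]
tr(P') = 6.5347

0.6060 0.2480 -0.0196 0.2221


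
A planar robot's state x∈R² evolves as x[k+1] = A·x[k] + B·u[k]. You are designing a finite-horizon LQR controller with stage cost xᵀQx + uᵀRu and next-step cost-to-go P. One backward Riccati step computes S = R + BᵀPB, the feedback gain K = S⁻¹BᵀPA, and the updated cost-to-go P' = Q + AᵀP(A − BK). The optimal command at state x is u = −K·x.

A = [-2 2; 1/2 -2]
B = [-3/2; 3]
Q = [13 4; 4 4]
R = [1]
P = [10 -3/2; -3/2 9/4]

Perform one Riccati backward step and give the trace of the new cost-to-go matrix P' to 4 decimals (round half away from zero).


31.7590

BᵀP = [-19.5000 9.0000]
S = R + BᵀPB = [1] + [56.2500] = [57.2500]
BᵀPA = [43.5000 -57.0000]
K = S⁻¹·BᵀPA = [0.7598 -0.9956]
A−BK = [-0.8603 0.5066; -1.7795 0.9869]
AᵀP(A−BK) = [10.5101 -6.4400; -6.4400 4.2489]
P' = Q + AᵀP(A−BK) = [23.5101 -2.4400; -2.4400 8.2489]
tr(P') = 31.7590


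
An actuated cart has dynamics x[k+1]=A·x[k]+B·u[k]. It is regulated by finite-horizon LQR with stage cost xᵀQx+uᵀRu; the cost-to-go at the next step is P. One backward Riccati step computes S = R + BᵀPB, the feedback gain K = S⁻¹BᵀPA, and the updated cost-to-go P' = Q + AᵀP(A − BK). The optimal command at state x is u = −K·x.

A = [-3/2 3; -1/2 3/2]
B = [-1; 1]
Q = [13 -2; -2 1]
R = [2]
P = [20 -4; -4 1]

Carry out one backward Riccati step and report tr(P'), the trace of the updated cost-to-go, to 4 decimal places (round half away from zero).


BᵀP = [-24.0000 5.0000]
S = R + BᵀPB = [2] + [29.0000] = [31.0000]
BᵀPA = [33.5000 -64.5000]
K = S⁻¹·BᵀPA = [1.0806 -2.0806]
A−BK = [-0.4194 0.9194; -1.5806 3.5806]
AᵀP(A−BK) = [3.0484 -6.0484; -6.0484 12.0484]
P' = Q + AᵀP(A−BK) = [16.0484 -8.0484; -8.0484 13.0484]
tr(P') = 29.0968

29.0968


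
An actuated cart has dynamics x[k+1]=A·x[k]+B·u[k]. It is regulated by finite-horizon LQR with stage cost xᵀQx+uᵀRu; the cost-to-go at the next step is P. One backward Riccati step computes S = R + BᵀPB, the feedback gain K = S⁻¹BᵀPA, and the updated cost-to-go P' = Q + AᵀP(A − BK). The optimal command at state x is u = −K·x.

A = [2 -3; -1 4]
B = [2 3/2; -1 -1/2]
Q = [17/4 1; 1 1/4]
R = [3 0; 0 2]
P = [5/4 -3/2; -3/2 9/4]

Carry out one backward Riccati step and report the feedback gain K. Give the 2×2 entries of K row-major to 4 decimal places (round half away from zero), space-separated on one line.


0.5380 -1.3585 0.5226 -1.2666

BᵀP = [4.0000 -5.2500; 2.6250 -3.3750]
S = R + BᵀPB = [3 0; 0 2] + [13.2500 8.6250; 8.6250 5.6250] = [16.2500 8.6250; 8.6250 7.6250]
BᵀPA = [13.2500 -33.0000; 8.6250 -21.3750]
K = S⁻¹·BᵀPA = [0.5380 -1.3585; 0.5226 -1.2666]
A−BK = [0.1401 1.6169; -0.2007 2.0082]
AᵀP(A−BK) = [1.6141 -4.0754; -4.0754 11.3459]
P' = Q + AᵀP(A−BK) = [5.8641 -3.0754; -3.0754 11.5959]
tr(P') = 17.4599


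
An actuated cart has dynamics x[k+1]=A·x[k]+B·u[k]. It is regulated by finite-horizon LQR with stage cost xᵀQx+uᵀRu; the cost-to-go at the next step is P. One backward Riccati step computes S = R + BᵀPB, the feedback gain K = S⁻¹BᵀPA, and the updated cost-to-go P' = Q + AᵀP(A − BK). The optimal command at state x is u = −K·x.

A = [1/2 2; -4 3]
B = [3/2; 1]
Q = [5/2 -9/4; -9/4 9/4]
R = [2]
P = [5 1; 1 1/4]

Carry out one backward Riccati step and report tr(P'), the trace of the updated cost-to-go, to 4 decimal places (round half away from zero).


9.7879

BᵀP = [8.5000 1.7500]
S = R + BᵀPB = [2] + [14.5000] = [16.5000]
BᵀPA = [-2.7500 22.2500]
K = S⁻¹·BᵀPA = [-0.1667 1.3485]
A−BK = [0.7500 -0.0227; -3.8333 1.6515]
AᵀP(A−BK) = [0.7917 -0.7917; -0.7917 4.2462]
P' = Q + AᵀP(A−BK) = [3.2917 -3.0417; -3.0417 6.4962]
tr(P') = 9.7879


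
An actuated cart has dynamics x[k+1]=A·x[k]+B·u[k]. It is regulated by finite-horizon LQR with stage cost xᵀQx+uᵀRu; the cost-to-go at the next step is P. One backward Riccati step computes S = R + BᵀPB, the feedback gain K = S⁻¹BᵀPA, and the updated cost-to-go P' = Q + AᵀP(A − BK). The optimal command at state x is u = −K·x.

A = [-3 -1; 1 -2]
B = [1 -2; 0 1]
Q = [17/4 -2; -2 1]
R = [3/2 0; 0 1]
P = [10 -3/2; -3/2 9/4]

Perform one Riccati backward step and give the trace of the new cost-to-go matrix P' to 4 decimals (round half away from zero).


BᵀP = [10.0000 -1.5000; -21.5000 5.2500]
S = R + BᵀPB = [3/2 0; 0 1] + [10.0000 -21.5000; -21.5000 48.2500] = [11.5000 -21.5000; -21.5000 49.2500]
BᵀPA = [-31.5000 -7.0000; 69.7500 11.0000]
K = S⁻¹·BᵀPA = [-0.4970 -1.0396; 1.1993 -0.2305]
A−BK = [-0.1044 -0.4214; -0.1993 -1.7695]
AᵀP(A−BK) = [1.9448 1.3289; 1.3289 8.2581]
P' = Q + AᵀP(A−BK) = [6.1948 -0.6711; -0.6711 9.2581]
tr(P') = 15.4529

15.4529


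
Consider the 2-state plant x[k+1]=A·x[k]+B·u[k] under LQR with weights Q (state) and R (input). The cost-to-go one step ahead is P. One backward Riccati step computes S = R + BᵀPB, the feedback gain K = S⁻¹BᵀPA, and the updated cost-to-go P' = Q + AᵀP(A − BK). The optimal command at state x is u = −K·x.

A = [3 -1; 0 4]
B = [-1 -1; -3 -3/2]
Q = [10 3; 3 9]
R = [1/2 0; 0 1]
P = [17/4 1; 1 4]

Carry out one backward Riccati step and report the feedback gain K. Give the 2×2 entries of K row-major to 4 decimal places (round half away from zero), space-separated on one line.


BᵀP = [-7.2500 -13.0000; -5.7500 -7.0000]
S = R + BᵀPB = [1/2 0; 0 1] + [46.2500 26.7500; 26.7500 16.2500] = [46.7500 26.7500; 26.7500 17.2500]
BᵀPA = [-21.7500 -44.7500; -17.2500 -22.2500]
K = S⁻¹·BᵀPA = [0.9491 -1.9450; -2.4718 1.7263]
A−BK = [1.4773 -1.2187; -0.8604 0.7545]
AᵀP(A−BK) = [16.2545 -13.2751; -13.2751 11.6217]
P' = Q + AᵀP(A−BK) = [26.2545 -10.2751; -10.2751 20.6217]
tr(P') = 46.8762

0.9491 -1.9450 -2.4718 1.7263


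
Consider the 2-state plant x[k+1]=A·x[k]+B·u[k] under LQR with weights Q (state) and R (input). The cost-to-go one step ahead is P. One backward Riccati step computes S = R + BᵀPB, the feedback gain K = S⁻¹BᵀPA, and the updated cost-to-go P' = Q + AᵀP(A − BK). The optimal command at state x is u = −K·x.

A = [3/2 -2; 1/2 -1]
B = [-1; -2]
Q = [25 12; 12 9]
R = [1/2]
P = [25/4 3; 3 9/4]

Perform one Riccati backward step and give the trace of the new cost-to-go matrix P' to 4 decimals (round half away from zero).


37.8339

BᵀP = [-12.2500 -7.5000]
S = R + BᵀPB = [1/2] + [27.2500] = [27.7500]
BᵀPA = [-22.1250 32.0000]
K = S⁻¹·BᵀPA = [-0.7973 1.1532]
A−BK = [0.7027 -0.8468; -1.0946 1.3063]
AᵀP(A−BK) = [1.4848 -1.8615; -1.8615 2.3491]
P' = Q + AᵀP(A−BK) = [26.4848 10.1385; 10.1385 11.3491]
tr(P') = 37.8339


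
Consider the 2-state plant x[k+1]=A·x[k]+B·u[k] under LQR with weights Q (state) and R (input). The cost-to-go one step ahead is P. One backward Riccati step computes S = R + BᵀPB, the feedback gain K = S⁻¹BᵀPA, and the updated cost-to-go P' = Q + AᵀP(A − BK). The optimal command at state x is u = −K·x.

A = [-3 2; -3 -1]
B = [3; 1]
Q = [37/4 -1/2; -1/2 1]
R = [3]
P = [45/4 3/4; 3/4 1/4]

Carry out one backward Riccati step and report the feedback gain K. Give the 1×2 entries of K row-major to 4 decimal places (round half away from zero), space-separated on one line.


BᵀP = [34.5000 2.5000]
S = R + BᵀPB = [3] + [106.0000] = [109.0000]
BᵀPA = [-111.0000 66.5000]
K = S⁻¹·BᵀPA = [-1.0183 0.6101]
A−BK = [0.0550 0.1697; -1.9817 -1.6101]
AᵀP(A−BK) = [3.9633 -1.2798; -1.2798 1.6789]
P' = Q + AᵀP(A−BK) = [13.2133 -1.7798; -1.7798 2.6789]
tr(P') = 15.8922

-1.0183 0.6101


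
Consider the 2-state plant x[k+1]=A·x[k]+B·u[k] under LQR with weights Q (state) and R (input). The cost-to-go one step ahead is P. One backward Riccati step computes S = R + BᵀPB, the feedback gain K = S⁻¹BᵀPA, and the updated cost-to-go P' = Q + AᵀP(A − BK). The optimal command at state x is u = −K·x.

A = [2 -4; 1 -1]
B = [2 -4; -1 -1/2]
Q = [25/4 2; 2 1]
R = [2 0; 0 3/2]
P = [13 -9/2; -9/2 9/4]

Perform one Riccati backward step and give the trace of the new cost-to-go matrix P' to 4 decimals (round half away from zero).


9.4347

BᵀP = [30.5000 -11.2500; -49.7500 16.8750]
S = R + BᵀPB = [2 0; 0 3/2] + [72.2500 -116.3750; -116.3750 190.5625] = [74.2500 -116.3750; -116.3750 192.0625]
BᵀPA = [49.7500 -110.7500; -82.6250 182.1250]
K = S⁻¹·BᵀPA = [-0.0841 -0.1061; -0.4812 0.8840]
A−BK = [0.2436 -0.2519; 0.6753 -0.6641]
AᵀP(A−BK) = [0.6784 -0.9334; -0.9334 1.5063]
P' = Q + AᵀP(A−BK) = [6.9284 1.0666; 1.0666 2.5063]
tr(P') = 9.4347


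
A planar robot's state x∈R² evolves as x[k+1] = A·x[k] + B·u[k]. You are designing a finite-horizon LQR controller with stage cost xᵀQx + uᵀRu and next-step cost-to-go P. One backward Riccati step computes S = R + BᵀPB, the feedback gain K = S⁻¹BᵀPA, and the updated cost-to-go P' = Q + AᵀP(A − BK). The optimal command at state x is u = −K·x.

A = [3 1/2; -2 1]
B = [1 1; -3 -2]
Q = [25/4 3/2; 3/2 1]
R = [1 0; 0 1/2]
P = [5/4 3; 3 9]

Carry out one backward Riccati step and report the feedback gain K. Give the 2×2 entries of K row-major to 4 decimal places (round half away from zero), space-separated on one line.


0.0561 -0.3067 0.5239 -0.1954

BᵀP = [-7.7500 -24.0000; -4.7500 -15.0000]
S = R + BᵀPB = [1 0; 0 1/2] + [64.2500 40.2500; 40.2500 25.2500] = [65.2500 40.2500; 40.2500 25.7500]
BᵀPA = [24.7500 -27.8750; 15.7500 -17.3750]
K = S⁻¹·BᵀPA = [0.0561 -0.3067; 0.5239 -0.1954]
A−BK = [2.4200 1.0021; -0.7838 -0.3108]
AᵀP(A−BK) = [1.6091 0.5426; 0.5426 0.3690]
P' = Q + AᵀP(A−BK) = [7.8591 2.0426; 2.0426 1.3690]
tr(P') = 9.2282


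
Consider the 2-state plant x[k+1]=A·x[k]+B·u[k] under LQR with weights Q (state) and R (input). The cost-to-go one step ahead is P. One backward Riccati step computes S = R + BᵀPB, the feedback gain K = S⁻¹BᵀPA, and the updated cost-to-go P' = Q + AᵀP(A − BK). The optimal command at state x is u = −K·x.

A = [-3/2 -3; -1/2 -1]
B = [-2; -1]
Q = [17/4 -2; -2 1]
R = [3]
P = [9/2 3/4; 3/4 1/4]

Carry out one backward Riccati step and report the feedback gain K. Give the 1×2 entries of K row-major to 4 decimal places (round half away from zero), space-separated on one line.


0.6392 1.2784

BᵀP = [-9.7500 -1.7500]
S = R + BᵀPB = [3] + [21.2500] = [24.2500]
BᵀPA = [15.5000 31.0000]
K = S⁻¹·BᵀPA = [0.6392 1.2784]
A−BK = [-0.2216 -0.4433; 0.1392 0.2784]
AᵀP(A−BK) = [1.4053 2.8106; 2.8106 5.6211]
P' = Q + AᵀP(A−BK) = [5.6553 0.8106; 0.8106 6.6211]
tr(P') = 12.2764


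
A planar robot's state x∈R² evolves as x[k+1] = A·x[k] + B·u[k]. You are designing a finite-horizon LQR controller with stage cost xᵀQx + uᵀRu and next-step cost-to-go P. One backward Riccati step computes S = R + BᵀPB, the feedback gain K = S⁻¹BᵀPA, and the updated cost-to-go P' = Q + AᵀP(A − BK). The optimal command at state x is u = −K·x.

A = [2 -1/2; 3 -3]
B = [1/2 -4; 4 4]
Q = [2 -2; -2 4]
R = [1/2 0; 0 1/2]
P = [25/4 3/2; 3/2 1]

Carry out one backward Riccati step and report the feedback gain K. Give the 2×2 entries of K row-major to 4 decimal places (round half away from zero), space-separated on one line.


BᵀP = [9.1250 4.7500; -19.0000 -2.0000]
S = R + BᵀPB = [1/2 0; 0 1/2] + [23.5625 -17.5000; -17.5000 68.0000] = [24.0625 -17.5000; -17.5000 68.5000]
BᵀPA = [32.5000 -18.8125; -44.0000 15.5000]
K = S⁻¹·BᵀPA = [1.0851 -0.7581; -0.3651 0.0326]
A−BK = [-0.0030 0.0095; 0.1200 -0.0980]
AᵀP(A−BK) = [0.6688 -0.4271; -0.4271 0.2953]
P' = Q + AᵀP(A−BK) = [2.6688 -2.4271; -2.4271 4.2953]
tr(P') = 6.9640

1.0851 -0.7581 -0.3651 0.0326


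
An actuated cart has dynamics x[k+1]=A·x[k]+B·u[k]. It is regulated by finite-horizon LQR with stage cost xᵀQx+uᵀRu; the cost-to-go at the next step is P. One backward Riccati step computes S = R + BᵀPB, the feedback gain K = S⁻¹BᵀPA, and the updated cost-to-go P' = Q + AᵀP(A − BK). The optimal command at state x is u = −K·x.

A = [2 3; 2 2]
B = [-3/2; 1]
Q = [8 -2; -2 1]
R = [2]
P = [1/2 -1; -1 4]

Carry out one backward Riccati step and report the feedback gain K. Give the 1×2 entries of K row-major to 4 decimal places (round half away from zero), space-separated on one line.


0.7407 0.5679

BᵀP = [-1.7500 5.5000]
S = R + BᵀPB = [2] + [8.1250] = [10.1250]
BᵀPA = [7.5000 5.7500]
K = S⁻¹·BᵀPA = [0.7407 0.5679]
A−BK = [3.1111 3.8519; 1.2593 1.4321]
AᵀP(A−BK) = [4.4444 4.7407; 4.7407 5.2346]
P' = Q + AᵀP(A−BK) = [12.4444 2.7407; 2.7407 6.2346]
tr(P') = 18.6790


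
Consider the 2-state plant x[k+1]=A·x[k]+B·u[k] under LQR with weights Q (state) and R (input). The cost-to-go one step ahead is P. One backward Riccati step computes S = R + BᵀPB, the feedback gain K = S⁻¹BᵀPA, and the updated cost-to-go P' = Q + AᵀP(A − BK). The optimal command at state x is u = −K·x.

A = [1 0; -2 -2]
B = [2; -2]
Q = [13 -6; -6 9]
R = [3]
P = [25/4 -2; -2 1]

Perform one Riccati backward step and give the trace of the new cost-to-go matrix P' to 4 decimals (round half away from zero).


BᵀP = [16.5000 -6.0000]
S = R + BᵀPB = [3] + [45.0000] = [48.0000]
BᵀPA = [28.5000 12.0000]
K = S⁻¹·BᵀPA = [0.5938 0.2500]
A−BK = [-0.1875 -0.5000; -0.8125 -1.5000]
AᵀP(A−BK) = [1.3281 0.8750; 0.8750 1.0000]
P' = Q + AᵀP(A−BK) = [14.3281 -5.1250; -5.1250 10.0000]
tr(P') = 24.3281

24.3281


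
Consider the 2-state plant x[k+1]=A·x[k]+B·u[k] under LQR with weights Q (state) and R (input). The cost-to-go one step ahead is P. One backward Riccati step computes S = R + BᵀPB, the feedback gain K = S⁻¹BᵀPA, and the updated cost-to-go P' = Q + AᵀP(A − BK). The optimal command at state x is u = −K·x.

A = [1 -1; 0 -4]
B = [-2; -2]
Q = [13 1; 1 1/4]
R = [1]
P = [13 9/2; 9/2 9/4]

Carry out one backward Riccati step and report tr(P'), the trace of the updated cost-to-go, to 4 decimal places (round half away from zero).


BᵀP = [-35.0000 -13.5000]
S = R + BᵀPB = [1] + [97.0000] = [98.0000]
BᵀPA = [-35.0000 89.0000]
K = S⁻¹·BᵀPA = [-0.3571 0.9082]
A−BK = [0.2857 0.8163; -0.7143 -2.1837]
AᵀP(A−BK) = [0.5000 0.7857; 0.7857 4.1735]
P' = Q + AᵀP(A−BK) = [13.5000 1.7857; 1.7857 4.4235]
tr(P') = 17.9235

17.9235


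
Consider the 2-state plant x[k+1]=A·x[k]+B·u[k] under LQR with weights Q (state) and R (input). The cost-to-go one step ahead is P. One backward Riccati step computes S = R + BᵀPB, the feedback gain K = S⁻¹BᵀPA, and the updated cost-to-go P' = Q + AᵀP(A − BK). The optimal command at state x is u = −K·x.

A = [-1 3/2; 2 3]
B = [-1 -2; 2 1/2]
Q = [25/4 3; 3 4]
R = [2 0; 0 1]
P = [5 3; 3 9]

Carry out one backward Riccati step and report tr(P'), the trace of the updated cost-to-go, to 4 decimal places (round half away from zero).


BᵀP = [1.0000 15.0000; -8.5000 -1.5000]
S = R + BᵀPB = [2 0; 0 1] + [29.0000 5.5000; 5.5000 16.2500] = [31.0000 5.5000; 5.5000 17.2500]
BᵀPA = [29.0000 46.5000; 5.5000 -17.2500]
K = S⁻¹·BᵀPA = [0.9316 1.7780; 0.0218 -1.5669]
A−BK = [-0.0248 0.1442; 0.1259 0.2275]
AᵀP(A−BK) = [1.8632 3.5560; 3.5560 9.5441]
P' = Q + AᵀP(A−BK) = [8.1132 6.5560; 6.5560 13.5441]
tr(P') = 21.6573

21.6573


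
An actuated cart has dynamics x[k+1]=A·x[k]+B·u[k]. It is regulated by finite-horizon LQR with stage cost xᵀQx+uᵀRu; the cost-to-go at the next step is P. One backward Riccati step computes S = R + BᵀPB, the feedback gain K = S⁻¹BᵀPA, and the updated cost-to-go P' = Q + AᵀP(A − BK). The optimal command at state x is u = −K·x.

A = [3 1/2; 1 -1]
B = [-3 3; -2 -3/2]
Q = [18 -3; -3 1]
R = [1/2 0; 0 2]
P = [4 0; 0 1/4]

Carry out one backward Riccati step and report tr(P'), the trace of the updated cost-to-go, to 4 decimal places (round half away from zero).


BᵀP = [-12.0000 -0.5000; 12.0000 -0.3750]
S = R + BᵀPB = [1/2 0; 0 2] + [37.0000 -35.2500; -35.2500 36.5625] = [37.5000 -35.2500; -35.2500 38.5625]
BᵀPA = [-36.5000 -5.5000; 35.6250 6.3750]
K = S⁻¹·BᵀPA = [-0.7456 0.0620; 0.2423 0.2220]
A−BK = [0.0364 0.0200; -0.1277 -0.5429]
AᵀP(A−BK) = [0.4047 0.1047; 0.1047 0.1758]
P' = Q + AᵀP(A−BK) = [18.4047 -2.8953; -2.8953 1.1758]
tr(P') = 19.5805

19.5805


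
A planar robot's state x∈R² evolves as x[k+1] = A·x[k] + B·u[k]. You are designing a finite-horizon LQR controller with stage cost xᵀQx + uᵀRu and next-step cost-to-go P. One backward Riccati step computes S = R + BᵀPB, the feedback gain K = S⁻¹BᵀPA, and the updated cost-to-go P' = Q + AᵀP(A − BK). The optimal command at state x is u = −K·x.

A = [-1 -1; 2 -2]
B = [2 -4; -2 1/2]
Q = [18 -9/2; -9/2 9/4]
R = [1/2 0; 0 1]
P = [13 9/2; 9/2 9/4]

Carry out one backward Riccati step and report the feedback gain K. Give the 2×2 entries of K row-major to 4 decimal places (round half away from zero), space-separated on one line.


-0.8553 0.9069 -0.2100 0.7472

BᵀP = [17.0000 4.5000; -49.7500 -16.8750]
S = R + BᵀPB = [1/2 0; 0 1] + [25.0000 -65.7500; -65.7500 190.5625] = [25.5000 -65.7500; -65.7500 191.5625]
BᵀPA = [-8.0000 -26.0000; 16.0000 83.5000]
K = S⁻¹·BᵀPA = [-0.8553 0.9069; -0.2100 0.7472]
A−BK = [-0.1296 0.1748; 0.3944 -0.5597]
AᵀP(A−BK) = [0.5182 -0.6993; -0.6993 1.1911]
P' = Q + AᵀP(A−BK) = [18.5182 -5.1993; -5.1993 3.4411]
tr(P') = 21.9593


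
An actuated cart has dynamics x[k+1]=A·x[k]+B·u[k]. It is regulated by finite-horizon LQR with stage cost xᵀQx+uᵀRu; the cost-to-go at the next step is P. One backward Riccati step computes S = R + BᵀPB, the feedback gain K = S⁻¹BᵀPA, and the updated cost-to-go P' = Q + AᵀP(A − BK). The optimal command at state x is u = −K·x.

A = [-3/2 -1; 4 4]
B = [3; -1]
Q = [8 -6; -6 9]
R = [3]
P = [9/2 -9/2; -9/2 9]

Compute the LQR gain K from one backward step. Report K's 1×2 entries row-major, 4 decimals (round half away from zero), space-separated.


-1.4717 -1.3585

BᵀP = [18.0000 -22.5000]
S = R + BᵀPB = [3] + [76.5000] = [79.5000]
BᵀPA = [-117.0000 -108.0000]
K = S⁻¹·BᵀPA = [-1.4717 -1.3585]
A−BK = [2.9151 3.0755; 2.5283 2.6415]
AᵀP(A−BK) = [35.9363 36.8066; 36.8066 37.7830]
P' = Q + AᵀP(A−BK) = [43.9363 30.8066; 30.8066 46.7830]
tr(P') = 90.7193


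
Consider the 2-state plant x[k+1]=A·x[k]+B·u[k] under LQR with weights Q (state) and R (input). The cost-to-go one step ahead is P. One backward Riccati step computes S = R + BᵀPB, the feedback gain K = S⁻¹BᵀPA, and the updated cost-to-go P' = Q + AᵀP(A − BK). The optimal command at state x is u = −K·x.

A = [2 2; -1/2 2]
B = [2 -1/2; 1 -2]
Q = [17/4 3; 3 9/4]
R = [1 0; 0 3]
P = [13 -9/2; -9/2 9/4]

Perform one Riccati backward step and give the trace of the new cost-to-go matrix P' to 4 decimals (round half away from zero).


10.2925

BᵀP = [21.5000 -6.7500; 2.5000 -2.2500]
S = R + BᵀPB = [1 0; 0 3] + [36.2500 2.7500; 2.7500 3.2500] = [37.2500 2.7500; 2.7500 6.2500]
BᵀPA = [46.3750 29.5000; 6.1250 0.5000]
K = S⁻¹·BᵀPA = [1.2120 0.8124; 0.4467 -0.2775]
A−BK = [-0.2006 0.2364; -0.8185 0.6326]
AᵀP(A−BK) = [2.6204 0.2730; 0.2730 1.1720]
P' = Q + AᵀP(A−BK) = [6.8704 3.2730; 3.2730 3.4220]
tr(P') = 10.2925


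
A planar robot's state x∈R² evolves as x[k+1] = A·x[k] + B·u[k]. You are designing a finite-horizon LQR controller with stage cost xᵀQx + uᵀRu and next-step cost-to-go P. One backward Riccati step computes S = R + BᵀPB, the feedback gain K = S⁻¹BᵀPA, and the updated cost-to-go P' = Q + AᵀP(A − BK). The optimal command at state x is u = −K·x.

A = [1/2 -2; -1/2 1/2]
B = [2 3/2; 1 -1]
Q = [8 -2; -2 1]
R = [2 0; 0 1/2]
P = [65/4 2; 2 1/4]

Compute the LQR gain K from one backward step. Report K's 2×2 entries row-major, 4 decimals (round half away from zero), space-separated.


BᵀP = [34.5000 4.2500; 22.3750 2.7500]
S = R + BᵀPB = [2 0; 0 1/2] + [73.2500 47.5000; 47.5000 30.8125] = [75.2500 47.5000; 47.5000 31.3125]
BᵀPA = [15.1250 -66.8750; 9.8125 -43.3750]
K = S⁻¹·BᵀPA = [0.0751 -0.3371; 0.1995 -0.8739]
A−BK = [0.0506 -0.0150; -0.3756 -0.0369]
AᵀP(A−BK) = [0.0320 -0.1391; -0.1391 0.6153]
P' = Q + AᵀP(A−BK) = [8.0320 -2.1391; -2.1391 1.6153]
tr(P') = 9.6473

0.0751 -0.3371 0.1995 -0.8739


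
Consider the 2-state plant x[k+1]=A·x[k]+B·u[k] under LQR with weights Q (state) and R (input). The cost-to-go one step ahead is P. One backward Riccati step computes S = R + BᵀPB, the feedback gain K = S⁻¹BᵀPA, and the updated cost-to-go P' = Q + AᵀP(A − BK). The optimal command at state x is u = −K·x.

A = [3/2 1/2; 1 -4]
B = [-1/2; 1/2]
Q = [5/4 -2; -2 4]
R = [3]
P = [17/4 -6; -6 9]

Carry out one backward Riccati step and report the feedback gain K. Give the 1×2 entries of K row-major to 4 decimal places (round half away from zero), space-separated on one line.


-0.0201 -3.4966

BᵀP = [-5.1250 7.5000]
S = R + BᵀPB = [3] + [6.3125] = [9.3125]
BᵀPA = [-0.1875 -32.5625]
K = S⁻¹·BᵀPA = [-0.0201 -3.4966]
A−BK = [1.4899 -1.2483; 1.0101 -2.2517]
AᵀP(A−BK) = [0.5587 -0.4681; -0.4681 55.2030]
P' = Q + AᵀP(A−BK) = [1.8087 -2.4681; -2.4681 59.2030]
tr(P') = 61.0117


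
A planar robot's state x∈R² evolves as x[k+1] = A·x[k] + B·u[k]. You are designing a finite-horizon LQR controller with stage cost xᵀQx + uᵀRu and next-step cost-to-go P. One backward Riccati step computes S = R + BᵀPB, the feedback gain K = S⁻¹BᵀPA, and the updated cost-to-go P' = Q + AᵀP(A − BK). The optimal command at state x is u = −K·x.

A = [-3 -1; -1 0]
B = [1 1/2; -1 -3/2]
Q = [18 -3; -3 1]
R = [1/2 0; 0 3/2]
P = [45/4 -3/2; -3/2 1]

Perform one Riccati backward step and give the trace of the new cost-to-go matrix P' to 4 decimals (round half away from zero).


BᵀP = [12.7500 -2.5000; 7.8750 -2.2500]
S = R + BᵀPB = [1/2 0; 0 3/2] + [15.2500 10.1250; 10.1250 7.3125] = [15.7500 10.1250; 10.1250 8.8125]
BᵀPA = [-35.7500 -12.7500; -21.3750 -7.8750]
K = S⁻¹·BᵀPA = [-2.7183 -0.8992; 0.6977 0.1395]
A−BK = [-0.6305 -0.1705; -2.6718 -0.6899]
AᵀP(A−BK) = [10.9819 3.0853; 3.0853 0.8837]
P' = Q + AᵀP(A−BK) = [28.9819 0.0853; 0.0853 1.8837]
tr(P') = 30.8656

30.8656


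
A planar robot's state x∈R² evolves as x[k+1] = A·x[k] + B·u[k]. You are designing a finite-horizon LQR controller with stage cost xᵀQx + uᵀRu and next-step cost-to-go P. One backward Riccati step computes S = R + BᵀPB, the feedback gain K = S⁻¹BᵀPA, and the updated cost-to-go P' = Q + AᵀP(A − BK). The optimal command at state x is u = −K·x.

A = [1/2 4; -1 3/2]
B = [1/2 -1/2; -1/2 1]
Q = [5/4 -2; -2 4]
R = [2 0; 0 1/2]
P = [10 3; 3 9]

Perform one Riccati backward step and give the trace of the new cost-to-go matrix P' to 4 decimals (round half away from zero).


BᵀP = [3.5000 -3.0000; -2.0000 7.5000]
S = R + BᵀPB = [2 0; 0 1/2] + [3.2500 -4.7500; -4.7500 8.5000] = [5.2500 -4.7500; -4.7500 9.0000]
BᵀPA = [4.7500 9.5000; -8.5000 3.2500]
K = S⁻¹·BᵀPA = [0.0962 4.0886; -0.8937 2.5190]
A−BK = [0.0051 3.2152; -0.0582 1.0253]
AᵀP(A−BK) = [0.4468 -1.2595; -1.2595 169.2215]
P' = Q + AᵀP(A−BK) = [1.6968 -3.2595; -3.2595 173.2215]
tr(P') = 174.9184

174.9184


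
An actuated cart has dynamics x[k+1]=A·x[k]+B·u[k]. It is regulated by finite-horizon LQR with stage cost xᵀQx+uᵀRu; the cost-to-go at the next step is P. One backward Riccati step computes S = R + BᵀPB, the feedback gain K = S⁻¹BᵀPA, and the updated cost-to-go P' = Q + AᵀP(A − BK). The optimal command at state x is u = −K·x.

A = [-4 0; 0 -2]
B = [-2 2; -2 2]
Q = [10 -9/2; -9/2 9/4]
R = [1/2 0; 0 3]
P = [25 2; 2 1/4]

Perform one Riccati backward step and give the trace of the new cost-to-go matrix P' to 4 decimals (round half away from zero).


BᵀP = [-54.0000 -4.5000; 54.0000 4.5000]
S = R + BᵀPB = [1/2 0; 0 3] + [117.0000 -117.0000; -117.0000 117.0000] = [117.5000 -117.0000; -117.0000 120.0000]
BᵀPA = [216.0000 9.0000; -216.0000 -9.0000]
K = S⁻¹·BᵀPA = [1.5766 0.0657; -0.2628 -0.0109]
A−BK = [-0.3212 0.1533; 3.6788 -1.8467]
AᵀP(A−BK) = [2.6861 -0.5547; -0.5547 0.3102]
P' = Q + AᵀP(A−BK) = [12.6861 -5.0547; -5.0547 2.5602]
tr(P') = 15.2464

15.2464


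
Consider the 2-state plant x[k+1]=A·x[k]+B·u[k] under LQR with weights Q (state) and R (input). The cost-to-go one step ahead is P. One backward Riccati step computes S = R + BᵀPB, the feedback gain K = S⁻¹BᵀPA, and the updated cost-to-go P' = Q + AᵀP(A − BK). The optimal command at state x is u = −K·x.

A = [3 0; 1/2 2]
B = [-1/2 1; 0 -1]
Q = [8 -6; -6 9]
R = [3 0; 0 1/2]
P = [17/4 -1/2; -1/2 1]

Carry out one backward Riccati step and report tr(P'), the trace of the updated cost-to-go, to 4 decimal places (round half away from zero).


BᵀP = [-2.1250 0.2500; 4.7500 -1.5000]
S = R + BᵀPB = [3 0; 0 1/2] + [1.0625 -2.3750; -2.3750 6.2500] = [4.0625 -2.3750; -2.3750 6.7500]
BᵀPA = [-6.2500 0.5000; 13.5000 -3.0000]
K = S⁻¹·BᵀPA = [-0.4648 -0.1722; 1.8364 -0.5050]
A−BK = [0.9311 0.4189; 2.3364 1.4950]
AᵀP(A−BK) = [9.3027 3.7418; 3.7418 2.5710]
P' = Q + AᵀP(A−BK) = [17.3027 -2.2582; -2.2582 11.5710]
tr(P') = 28.8737

28.8737


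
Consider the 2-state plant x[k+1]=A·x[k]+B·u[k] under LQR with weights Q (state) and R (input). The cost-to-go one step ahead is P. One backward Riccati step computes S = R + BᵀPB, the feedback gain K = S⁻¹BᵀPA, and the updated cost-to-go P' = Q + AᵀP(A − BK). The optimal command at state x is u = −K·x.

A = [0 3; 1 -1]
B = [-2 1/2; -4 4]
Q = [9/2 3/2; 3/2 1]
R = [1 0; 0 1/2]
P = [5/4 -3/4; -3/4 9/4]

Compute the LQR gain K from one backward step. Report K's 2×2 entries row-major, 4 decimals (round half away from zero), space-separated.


0.0232 -1.2702 0.2755 -1.5834

BᵀP = [0.5000 -7.5000; -2.3750 8.6250]
S = R + BᵀPB = [1 0; 0 1/2] + [29.0000 -29.7500; -29.7500 33.3125] = [30.0000 -29.7500; -29.7500 33.8125]
BᵀPA = [-7.5000 9.0000; 8.6250 -15.7500]
K = S⁻¹·BᵀPA = [0.0232 -1.2702; 0.2755 -1.5834]
A−BK = [-0.0913 1.2513; -0.0092 0.2528]
AᵀP(A−BK) = [0.0478 -0.3697; -0.3697 4.4935]
P' = Q + AᵀP(A−BK) = [4.5478 1.1303; 1.1303 5.4935]
tr(P') = 10.0413


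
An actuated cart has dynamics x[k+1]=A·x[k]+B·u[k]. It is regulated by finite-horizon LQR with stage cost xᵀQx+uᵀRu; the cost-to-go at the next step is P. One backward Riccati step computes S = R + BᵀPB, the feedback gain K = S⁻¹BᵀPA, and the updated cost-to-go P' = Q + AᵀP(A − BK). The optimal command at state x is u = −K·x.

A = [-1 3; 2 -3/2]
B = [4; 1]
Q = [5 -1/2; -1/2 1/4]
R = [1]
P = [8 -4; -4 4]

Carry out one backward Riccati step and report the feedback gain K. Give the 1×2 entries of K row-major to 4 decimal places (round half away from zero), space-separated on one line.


BᵀP = [28.0000 -12.0000]
S = R + BᵀPB = [1] + [100.0000] = [101.0000]
BᵀPA = [-52.0000 102.0000]
K = S⁻¹·BᵀPA = [-0.5149 1.0099]
A−BK = [1.0594 -1.0396; 2.5149 -2.5099]
AᵀP(A−BK) = [13.2277 -13.4851; -13.4851 13.9901]
P' = Q + AᵀP(A−BK) = [18.2277 -13.9851; -13.9851 14.2401]
tr(P') = 32.4678

-0.5149 1.0099
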